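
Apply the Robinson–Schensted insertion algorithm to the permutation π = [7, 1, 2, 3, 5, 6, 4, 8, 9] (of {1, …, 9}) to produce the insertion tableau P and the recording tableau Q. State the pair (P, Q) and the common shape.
P = [1, 2, 3, 4, 6, 8, 9] / [5] / [7];  Q = [1, 3, 4, 5, 6, 8, 9] / [2] / [7];  common shape = (7, 1, 1)

Row-insert the values π_1, π_2, … into P one at a time, bumping the leftmost entry strictly greater than the inserted value down to the next row. The recording tableau Q records, in position (i, j), the step at which that cell was added to P.
  Insert 7 (step 1): P = [7];  Q = [1]
  Insert 1 (step 2): P = [1] / [7];  Q = [1] / [2]
  Insert 2 (step 3): P = [1, 2] / [7];  Q = [1, 3] / [2]
  Insert 3 (step 4): P = [1, 2, 3] / [7];  Q = [1, 3, 4] / [2]
  Insert 5 (step 5): P = [1, 2, 3, 5] / [7];  Q = [1, 3, 4, 5] / [2]
  Insert 6 (step 6): P = [1, 2, 3, 5, 6] / [7];  Q = [1, 3, 4, 5, 6] / [2]
  Insert 4 (step 7): P = [1, 2, 3, 4, 6] / [5] / [7];  Q = [1, 3, 4, 5, 6] / [2] / [7]
  Insert 8 (step 8): P = [1, 2, 3, 4, 6, 8] / [5] / [7];  Q = [1, 3, 4, 5, 6, 8] / [2] / [7]
  Insert 9 (step 9): P = [1, 2, 3, 4, 6, 8, 9] / [5] / [7];  Q = [1, 3, 4, 5, 6, 8, 9] / [2] / [7]
Final shape: (7, 1, 1).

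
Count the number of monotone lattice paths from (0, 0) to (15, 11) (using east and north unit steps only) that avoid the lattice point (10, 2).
Number of paths = 7594028

Total paths from (0, 0) to (15, 11): C(26, 15) = 7726160. Paths through (10, 2): (paths (0, 0) → (10, 2)) × (paths (10, 2) → (15, 11)) = C(12, 10) · C(14, 5) = 66 · 2002 = 132132. Avoidance count = 7726160 − 132132 = 7594028.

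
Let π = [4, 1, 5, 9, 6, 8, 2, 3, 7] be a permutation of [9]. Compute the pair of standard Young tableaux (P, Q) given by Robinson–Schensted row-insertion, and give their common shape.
P = [1, 2, 3, 7] / [4, 5, 6, 8] / [9];  Q = [1, 3, 4, 6] / [2, 5, 8, 9] / [7];  common shape = (4, 4, 1)

Row-insert the values π_1, π_2, … into P one at a time, bumping the leftmost entry strictly greater than the inserted value down to the next row. The recording tableau Q records, in position (i, j), the step at which that cell was added to P.
  Insert 4 (step 1): P = [4];  Q = [1]
  Insert 1 (step 2): P = [1] / [4];  Q = [1] / [2]
  Insert 5 (step 3): P = [1, 5] / [4];  Q = [1, 3] / [2]
  Insert 9 (step 4): P = [1, 5, 9] / [4];  Q = [1, 3, 4] / [2]
  Insert 6 (step 5): P = [1, 5, 6] / [4, 9];  Q = [1, 3, 4] / [2, 5]
  Insert 8 (step 6): P = [1, 5, 6, 8] / [4, 9];  Q = [1, 3, 4, 6] / [2, 5]
  Insert 2 (step 7): P = [1, 2, 6, 8] / [4, 5] / [9];  Q = [1, 3, 4, 6] / [2, 5] / [7]
  Insert 3 (step 8): P = [1, 2, 3, 8] / [4, 5, 6] / [9];  Q = [1, 3, 4, 6] / [2, 5, 8] / [7]
  Insert 7 (step 9): P = [1, 2, 3, 7] / [4, 5, 6, 8] / [9];  Q = [1, 3, 4, 6] / [2, 5, 8, 9] / [7]
Final shape: (4, 4, 1).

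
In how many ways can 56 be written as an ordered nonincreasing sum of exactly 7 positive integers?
p(56, 7 parts) = 16475

Partitions of n into exactly k parts are in bijection with partitions of n − k into at most k parts (subtract 1 from each part). So p(56, exactly 7) = p(49, parts ≤ 7). Computing via the recurrence p(m, j) = p(m, j−1) + p(m−j, j) gives 16475.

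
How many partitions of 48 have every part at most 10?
p(48, parts ≤ 10) = 49037

Use the recurrence p(n, m) = p(n, m−1) + p(n−m, m): either the largest part is < m (count p(n, m−1)) or the largest part is exactly m (remove one copy of m, count p(n−m, m)). With p(0, ·) = 1 this gives p(48, parts ≤ 10) = 49037. (By conjugating Young diagrams, this also counts partitions of 48 into at most 10 parts.)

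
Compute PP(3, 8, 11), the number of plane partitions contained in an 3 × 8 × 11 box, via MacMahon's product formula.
PP(3, 8, 11) = 4783805983320

Evaluate the triple product over i = 1..3, j = 1..8, k = 1..11. The factors are (2/1) · (3/2) · (4/3) · (5/4) · (6/5) · (7/6) · (8/7) · (9/8) · … (264 factors total). The numerators and denominators telescope so the product is an integer; carrying out the multiplication exactly gives PP(3, 8, 11) = 4783805983320.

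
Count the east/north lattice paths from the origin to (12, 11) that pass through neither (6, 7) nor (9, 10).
Number of paths = 759486

Inclusion–exclusion. Total paths: C(23, 12) = 1352078. Through P₁: C(13, 6)·C(10, 6) = 360360. Through P₂: C(19, 9)·C(4, 3) = 369512. Since P₁ is strictly southwest of P₂, a monotone path through both must visit P₁ then P₂; paths through both = C(13, 6)·C(6, 3)·C(4, 3) = 137280. Avoid both = 1352078 − 360360 − 369512 + 137280 = 759486.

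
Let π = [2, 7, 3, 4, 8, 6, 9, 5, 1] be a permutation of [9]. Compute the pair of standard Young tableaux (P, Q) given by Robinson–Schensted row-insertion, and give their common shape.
P = [1, 3, 4, 5, 9] / [2, 8] / [6] / [7];  Q = [1, 2, 4, 5, 7] / [3, 6] / [8] / [9];  common shape = (5, 2, 1, 1)

Row-insert the values π_1, π_2, … into P one at a time, bumping the leftmost entry strictly greater than the inserted value down to the next row. The recording tableau Q records, in position (i, j), the step at which that cell was added to P.
  Insert 2 (step 1): P = [2];  Q = [1]
  Insert 7 (step 2): P = [2, 7];  Q = [1, 2]
  Insert 3 (step 3): P = [2, 3] / [7];  Q = [1, 2] / [3]
  Insert 4 (step 4): P = [2, 3, 4] / [7];  Q = [1, 2, 4] / [3]
  Insert 8 (step 5): P = [2, 3, 4, 8] / [7];  Q = [1, 2, 4, 5] / [3]
  Insert 6 (step 6): P = [2, 3, 4, 6] / [7, 8];  Q = [1, 2, 4, 5] / [3, 6]
  Insert 9 (step 7): P = [2, 3, 4, 6, 9] / [7, 8];  Q = [1, 2, 4, 5, 7] / [3, 6]
  Insert 5 (step 8): P = [2, 3, 4, 5, 9] / [6, 8] / [7];  Q = [1, 2, 4, 5, 7] / [3, 6] / [8]
  Insert 1 (step 9): P = [1, 3, 4, 5, 9] / [2, 8] / [6] / [7];  Q = [1, 2, 4, 5, 7] / [3, 6] / [8] / [9]
Final shape: (5, 2, 1, 1).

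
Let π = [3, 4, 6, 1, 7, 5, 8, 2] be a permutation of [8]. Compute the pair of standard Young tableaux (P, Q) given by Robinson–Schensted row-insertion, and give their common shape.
P = [1, 2, 5, 7, 8] / [3, 4] / [6];  Q = [1, 2, 3, 5, 7] / [4, 6] / [8];  common shape = (5, 2, 1)

Row-insert the values π_1, π_2, … into P one at a time, bumping the leftmost entry strictly greater than the inserted value down to the next row. The recording tableau Q records, in position (i, j), the step at which that cell was added to P.
  Insert 3 (step 1): P = [3];  Q = [1]
  Insert 4 (step 2): P = [3, 4];  Q = [1, 2]
  Insert 6 (step 3): P = [3, 4, 6];  Q = [1, 2, 3]
  Insert 1 (step 4): P = [1, 4, 6] / [3];  Q = [1, 2, 3] / [4]
  Insert 7 (step 5): P = [1, 4, 6, 7] / [3];  Q = [1, 2, 3, 5] / [4]
  Insert 5 (step 6): P = [1, 4, 5, 7] / [3, 6];  Q = [1, 2, 3, 5] / [4, 6]
  Insert 8 (step 7): P = [1, 4, 5, 7, 8] / [3, 6];  Q = [1, 2, 3, 5, 7] / [4, 6]
  Insert 2 (step 8): P = [1, 2, 5, 7, 8] / [3, 4] / [6];  Q = [1, 2, 3, 5, 7] / [4, 6] / [8]
Final shape: (5, 2, 1).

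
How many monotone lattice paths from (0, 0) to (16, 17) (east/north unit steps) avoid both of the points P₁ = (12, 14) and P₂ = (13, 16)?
Number of paths = 673220350

Inclusion–exclusion. Total paths: C(33, 16) = 1166803110. Through P₁: C(26, 12)·C(7, 4) = 338019500. Through P₂: C(29, 13)·C(4, 3) = 271455660. Since P₁ is strictly southwest of P₂, a monotone path through both must visit P₁ then P₂; paths through both = C(26, 12)·C(3, 1)·C(4, 3) = 115892400. Avoid both = 1166803110 − 338019500 − 271455660 + 115892400 = 673220350.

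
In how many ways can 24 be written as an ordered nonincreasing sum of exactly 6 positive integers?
p(24, 6 parts) = 199

Partitions of n into exactly k parts are in bijection with partitions of n − k into at most k parts (subtract 1 from each part). So p(24, exactly 6) = p(18, parts ≤ 6). Computing via the recurrence p(m, j) = p(m, j−1) + p(m−j, j) gives 199.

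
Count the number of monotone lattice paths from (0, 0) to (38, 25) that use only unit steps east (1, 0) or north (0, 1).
Number of paths = 244382877832924467

A monotone lattice path from (0, 0) to (38, 25) consists of 38 east steps and 25 north steps in some order, so it is determined by which 38 of the 63 steps are east. The count is C(63, 38) = 244382877832924467.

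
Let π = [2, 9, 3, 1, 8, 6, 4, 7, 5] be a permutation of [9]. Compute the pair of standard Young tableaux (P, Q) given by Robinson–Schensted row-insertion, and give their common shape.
P = [1, 3, 4, 5] / [2, 6, 7] / [8] / [9];  Q = [1, 2, 5, 8] / [3, 6, 9] / [4] / [7];  common shape = (4, 3, 1, 1)

Row-insert the values π_1, π_2, … into P one at a time, bumping the leftmost entry strictly greater than the inserted value down to the next row. The recording tableau Q records, in position (i, j), the step at which that cell was added to P.
  Insert 2 (step 1): P = [2];  Q = [1]
  Insert 9 (step 2): P = [2, 9];  Q = [1, 2]
  Insert 3 (step 3): P = [2, 3] / [9];  Q = [1, 2] / [3]
  Insert 1 (step 4): P = [1, 3] / [2] / [9];  Q = [1, 2] / [3] / [4]
  Insert 8 (step 5): P = [1, 3, 8] / [2] / [9];  Q = [1, 2, 5] / [3] / [4]
  Insert 6 (step 6): P = [1, 3, 6] / [2, 8] / [9];  Q = [1, 2, 5] / [3, 6] / [4]
  Insert 4 (step 7): P = [1, 3, 4] / [2, 6] / [8] / [9];  Q = [1, 2, 5] / [3, 6] / [4] / [7]
  Insert 7 (step 8): P = [1, 3, 4, 7] / [2, 6] / [8] / [9];  Q = [1, 2, 5, 8] / [3, 6] / [4] / [7]
  Insert 5 (step 9): P = [1, 3, 4, 5] / [2, 6, 7] / [8] / [9];  Q = [1, 2, 5, 8] / [3, 6, 9] / [4] / [7]
Final shape: (4, 3, 1, 1).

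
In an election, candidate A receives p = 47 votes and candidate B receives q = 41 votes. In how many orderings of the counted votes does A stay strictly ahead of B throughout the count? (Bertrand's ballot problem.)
Strict-lead orderings = 1461757654003171176295560

Total orderings of the 88 votes with 47 for A: C(88, 47) = 21439112258713177252334880. By the Bertrand ballot formula (Cycle Lemma / reflection principle), the number of orderings in which A is strictly ahead of B throughout is (p − q)/(p + q) · C(p + q, p) = (47 − 41)/(47 + 41) · 21439112258713177252334880 = 1461757654003171176295560.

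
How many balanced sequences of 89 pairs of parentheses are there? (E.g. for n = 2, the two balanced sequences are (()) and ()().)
C_89 = 254224158304000796523953440778841647086547372026600

These balanced parentheses are counted by the Catalan number C_n = (1/(n + 1)) · C(2n, n). For n = 89: C_89 = (1/90) · C(178, 89) = 22880174247360071687155809670095748237789263482394000/90 = 254224158304000796523953440778841647086547372026600.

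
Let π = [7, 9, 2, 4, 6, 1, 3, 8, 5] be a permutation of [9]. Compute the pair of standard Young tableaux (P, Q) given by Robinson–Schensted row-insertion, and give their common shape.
P = [1, 3, 5, 8] / [2, 4, 6] / [7, 9];  Q = [1, 2, 5, 8] / [3, 4, 9] / [6, 7];  common shape = (4, 3, 2)

Row-insert the values π_1, π_2, … into P one at a time, bumping the leftmost entry strictly greater than the inserted value down to the next row. The recording tableau Q records, in position (i, j), the step at which that cell was added to P.
  Insert 7 (step 1): P = [7];  Q = [1]
  Insert 9 (step 2): P = [7, 9];  Q = [1, 2]
  Insert 2 (step 3): P = [2, 9] / [7];  Q = [1, 2] / [3]
  Insert 4 (step 4): P = [2, 4] / [7, 9];  Q = [1, 2] / [3, 4]
  Insert 6 (step 5): P = [2, 4, 6] / [7, 9];  Q = [1, 2, 5] / [3, 4]
  Insert 1 (step 6): P = [1, 4, 6] / [2, 9] / [7];  Q = [1, 2, 5] / [3, 4] / [6]
  Insert 3 (step 7): P = [1, 3, 6] / [2, 4] / [7, 9];  Q = [1, 2, 5] / [3, 4] / [6, 7]
  Insert 8 (step 8): P = [1, 3, 6, 8] / [2, 4] / [7, 9];  Q = [1, 2, 5, 8] / [3, 4] / [6, 7]
  Insert 5 (step 9): P = [1, 3, 5, 8] / [2, 4, 6] / [7, 9];  Q = [1, 2, 5, 8] / [3, 4, 9] / [6, 7]
Final shape: (4, 3, 2).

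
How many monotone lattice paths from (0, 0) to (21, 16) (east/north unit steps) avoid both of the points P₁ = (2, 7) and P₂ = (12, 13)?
Number of paths = 11546483630

Inclusion–exclusion. Total paths: C(37, 21) = 12875774670. Through P₁: C(9, 2)·C(28, 19) = 248648400. Through P₂: C(25, 12)·C(12, 9) = 1144066000. Since P₁ is strictly southwest of P₂, a monotone path through both must visit P₁ then P₂; paths through both = C(9, 2)·C(16, 10)·C(12, 9) = 63423360. Avoid both = 12875774670 − 248648400 − 1144066000 + 63423360 = 11546483630.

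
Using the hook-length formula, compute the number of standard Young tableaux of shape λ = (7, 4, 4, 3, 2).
# SYT of shape (7, 4, 4, 3, 2) = 105814800

Hook-length formula: f^λ = n! / Π hook(c), product over all cells c of the Young diagram. For λ = (7, 4, 4, 3, 2), n = 20 boxes. Hook lengths by row (left-to-right, top-to-bottom): [11, 10, 8, 6, 3, 2, 1]; [7, 6, 4, 2]; [6, 5, 3, 1]; [4, 3, 1]; [2, 1]. Product of hooks = 22992076800. So f^λ = 20! / 22992076800 = 2432902008176640000 / 22992076800 = 105814800.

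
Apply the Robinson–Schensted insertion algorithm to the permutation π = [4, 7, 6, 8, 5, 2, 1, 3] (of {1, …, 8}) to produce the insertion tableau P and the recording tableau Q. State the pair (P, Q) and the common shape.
P = [1, 3, 8] / [2, 5] / [4] / [6] / [7];  Q = [1, 2, 4] / [3, 8] / [5] / [6] / [7];  common shape = (3, 2, 1, 1, 1)

Row-insert the values π_1, π_2, … into P one at a time, bumping the leftmost entry strictly greater than the inserted value down to the next row. The recording tableau Q records, in position (i, j), the step at which that cell was added to P.
  Insert 4 (step 1): P = [4];  Q = [1]
  Insert 7 (step 2): P = [4, 7];  Q = [1, 2]
  Insert 6 (step 3): P = [4, 6] / [7];  Q = [1, 2] / [3]
  Insert 8 (step 4): P = [4, 6, 8] / [7];  Q = [1, 2, 4] / [3]
  Insert 5 (step 5): P = [4, 5, 8] / [6] / [7];  Q = [1, 2, 4] / [3] / [5]
  Insert 2 (step 6): P = [2, 5, 8] / [4] / [6] / [7];  Q = [1, 2, 4] / [3] / [5] / [6]
  Insert 1 (step 7): P = [1, 5, 8] / [2] / [4] / [6] / [7];  Q = [1, 2, 4] / [3] / [5] / [6] / [7]
  Insert 3 (step 8): P = [1, 3, 8] / [2, 5] / [4] / [6] / [7];  Q = [1, 2, 4] / [3, 8] / [5] / [6] / [7]
Final shape: (3, 2, 1, 1, 1).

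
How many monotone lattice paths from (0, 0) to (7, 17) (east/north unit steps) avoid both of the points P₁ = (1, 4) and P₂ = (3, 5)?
Number of paths = 135824

Inclusion–exclusion. Total paths: C(24, 7) = 346104. Through P₁: C(5, 1)·C(19, 6) = 135660. Through P₂: C(8, 3)·C(16, 4) = 101920. Since P₁ is strictly southwest of P₂, a monotone path through both must visit P₁ then P₂; paths through both = C(5, 1)·C(3, 2)·C(16, 4) = 27300. Avoid both = 346104 − 135660 − 101920 + 27300 = 135824.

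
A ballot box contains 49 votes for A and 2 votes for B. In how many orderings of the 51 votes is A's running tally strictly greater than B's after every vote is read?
Strict-lead orderings = 1175

Total orderings of the 51 votes with 49 for A: C(51, 49) = 1275. By the Bertrand ballot formula (Cycle Lemma / reflection principle), the number of orderings in which A is strictly ahead of B throughout is (p − q)/(p + q) · C(p + q, p) = (49 − 2)/(49 + 2) · 1275 = 1175.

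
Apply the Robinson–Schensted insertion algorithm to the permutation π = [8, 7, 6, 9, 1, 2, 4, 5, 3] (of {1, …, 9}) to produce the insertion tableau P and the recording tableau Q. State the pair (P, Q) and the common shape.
P = [1, 2, 3, 5] / [4, 9] / [6] / [7] / [8];  Q = [1, 4, 7, 8] / [2, 6] / [3] / [5] / [9];  common shape = (4, 2, 1, 1, 1)

Row-insert the values π_1, π_2, … into P one at a time, bumping the leftmost entry strictly greater than the inserted value down to the next row. The recording tableau Q records, in position (i, j), the step at which that cell was added to P.
  Insert 8 (step 1): P = [8];  Q = [1]
  Insert 7 (step 2): P = [7] / [8];  Q = [1] / [2]
  Insert 6 (step 3): P = [6] / [7] / [8];  Q = [1] / [2] / [3]
  Insert 9 (step 4): P = [6, 9] / [7] / [8];  Q = [1, 4] / [2] / [3]
  Insert 1 (step 5): P = [1, 9] / [6] / [7] / [8];  Q = [1, 4] / [2] / [3] / [5]
  Insert 2 (step 6): P = [1, 2] / [6, 9] / [7] / [8];  Q = [1, 4] / [2, 6] / [3] / [5]
  Insert 4 (step 7): P = [1, 2, 4] / [6, 9] / [7] / [8];  Q = [1, 4, 7] / [2, 6] / [3] / [5]
  Insert 5 (step 8): P = [1, 2, 4, 5] / [6, 9] / [7] / [8];  Q = [1, 4, 7, 8] / [2, 6] / [3] / [5]
  Insert 3 (step 9): P = [1, 2, 3, 5] / [4, 9] / [6] / [7] / [8];  Q = [1, 4, 7, 8] / [2, 6] / [3] / [5] / [9]
Final shape: (4, 2, 1, 1, 1).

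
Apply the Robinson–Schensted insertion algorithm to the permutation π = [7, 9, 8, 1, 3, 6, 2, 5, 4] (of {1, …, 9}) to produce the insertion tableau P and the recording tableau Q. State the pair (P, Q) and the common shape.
P = [1, 2, 4] / [3, 5] / [6, 8] / [7] / [9];  Q = [1, 2, 6] / [3, 5] / [4, 8] / [7] / [9];  common shape = (3, 2, 2, 1, 1)

Row-insert the values π_1, π_2, … into P one at a time, bumping the leftmost entry strictly greater than the inserted value down to the next row. The recording tableau Q records, in position (i, j), the step at which that cell was added to P.
  Insert 7 (step 1): P = [7];  Q = [1]
  Insert 9 (step 2): P = [7, 9];  Q = [1, 2]
  Insert 8 (step 3): P = [7, 8] / [9];  Q = [1, 2] / [3]
  Insert 1 (step 4): P = [1, 8] / [7] / [9];  Q = [1, 2] / [3] / [4]
  Insert 3 (step 5): P = [1, 3] / [7, 8] / [9];  Q = [1, 2] / [3, 5] / [4]
  Insert 6 (step 6): P = [1, 3, 6] / [7, 8] / [9];  Q = [1, 2, 6] / [3, 5] / [4]
  Insert 2 (step 7): P = [1, 2, 6] / [3, 8] / [7] / [9];  Q = [1, 2, 6] / [3, 5] / [4] / [7]
  Insert 5 (step 8): P = [1, 2, 5] / [3, 6] / [7, 8] / [9];  Q = [1, 2, 6] / [3, 5] / [4, 8] / [7]
  Insert 4 (step 9): P = [1, 2, 4] / [3, 5] / [6, 8] / [7] / [9];  Q = [1, 2, 6] / [3, 5] / [4, 8] / [7] / [9]
Final shape: (3, 2, 2, 1, 1).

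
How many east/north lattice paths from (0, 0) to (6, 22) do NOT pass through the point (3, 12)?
Number of paths = 246610

Total paths from (0, 0) to (6, 22): C(28, 6) = 376740. Paths through (3, 12): (paths (0, 0) → (3, 12)) × (paths (3, 12) → (6, 22)) = C(15, 3) · C(13, 3) = 455 · 286 = 130130. Avoidance count = 376740 − 130130 = 246610.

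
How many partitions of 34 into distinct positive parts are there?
q(34) = 512

A partition into distinct parts is a strictly decreasing sequence summing to n. The recurrence d(n, m) = d(n, m−1) + d(n−m, m−1) (use part m at most once) with q(n) = d(n, n) gives q(34) = 512. (Euler's theorem: # distinct-part partitions = # odd-part partitions.)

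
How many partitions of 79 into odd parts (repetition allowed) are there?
p_odd(79) = 70488

Enumerate partitions using only odd parts via the recurrence o(n, m) = o(n, m−2) + o(n−m, m) over odd m, starting from the largest odd part ≤ n. This gives p_odd(79) = 70488. (Euler's theorem: equals the count of distinct-part partitions.)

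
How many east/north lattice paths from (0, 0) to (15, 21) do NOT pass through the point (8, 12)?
Number of paths = 4126805760

Total paths from (0, 0) to (15, 21): C(36, 15) = 5567902560. Paths through (8, 12): (paths (0, 0) → (8, 12)) × (paths (8, 12) → (15, 21)) = C(20, 8) · C(16, 7) = 125970 · 11440 = 1441096800. Avoidance count = 5567902560 − 1441096800 = 4126805760.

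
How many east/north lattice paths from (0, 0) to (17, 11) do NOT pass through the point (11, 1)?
Number of paths = 21378084

Total paths from (0, 0) to (17, 11): C(28, 17) = 21474180. Paths through (11, 1): (paths (0, 0) → (11, 1)) × (paths (11, 1) → (17, 11)) = C(12, 11) · C(16, 6) = 12 · 8008 = 96096. Avoidance count = 21474180 − 96096 = 21378084.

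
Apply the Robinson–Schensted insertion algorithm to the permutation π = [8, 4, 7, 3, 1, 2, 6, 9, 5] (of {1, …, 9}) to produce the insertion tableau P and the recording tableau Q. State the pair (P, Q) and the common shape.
P = [1, 2, 5, 9] / [3, 6] / [4, 7] / [8];  Q = [1, 3, 7, 8] / [2, 6] / [4, 9] / [5];  common shape = (4, 2, 2, 1)

Row-insert the values π_1, π_2, … into P one at a time, bumping the leftmost entry strictly greater than the inserted value down to the next row. The recording tableau Q records, in position (i, j), the step at which that cell was added to P.
  Insert 8 (step 1): P = [8];  Q = [1]
  Insert 4 (step 2): P = [4] / [8];  Q = [1] / [2]
  Insert 7 (step 3): P = [4, 7] / [8];  Q = [1, 3] / [2]
  Insert 3 (step 4): P = [3, 7] / [4] / [8];  Q = [1, 3] / [2] / [4]
  Insert 1 (step 5): P = [1, 7] / [3] / [4] / [8];  Q = [1, 3] / [2] / [4] / [5]
  Insert 2 (step 6): P = [1, 2] / [3, 7] / [4] / [8];  Q = [1, 3] / [2, 6] / [4] / [5]
  Insert 6 (step 7): P = [1, 2, 6] / [3, 7] / [4] / [8];  Q = [1, 3, 7] / [2, 6] / [4] / [5]
  Insert 9 (step 8): P = [1, 2, 6, 9] / [3, 7] / [4] / [8];  Q = [1, 3, 7, 8] / [2, 6] / [4] / [5]
  Insert 5 (step 9): P = [1, 2, 5, 9] / [3, 6] / [4, 7] / [8];  Q = [1, 3, 7, 8] / [2, 6] / [4, 9] / [5]
Final shape: (4, 2, 2, 1).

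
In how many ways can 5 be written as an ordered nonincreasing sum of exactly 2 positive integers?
p(5, 2 parts) = 2

Partitions of n into exactly k parts ↔ partitions of n − k into at most k parts (subtract 1 from each part). For n = 5, k = 2, the partitions are: 4+1, 3+2. Count = 2.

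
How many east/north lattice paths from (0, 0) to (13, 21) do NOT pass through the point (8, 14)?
Number of paths = 674725920

Total paths from (0, 0) to (13, 21): C(34, 13) = 927983760. Paths through (8, 14): (paths (0, 0) → (8, 14)) × (paths (8, 14) → (13, 21)) = C(22, 8) · C(12, 5) = 319770 · 792 = 253257840. Avoidance count = 927983760 − 253257840 = 674725920.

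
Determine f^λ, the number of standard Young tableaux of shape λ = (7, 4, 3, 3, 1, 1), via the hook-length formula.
# SYT of shape (7, 4, 3, 3, 1, 1) = 40738698

Hook-length formula: f^λ = n! / Π hook(c), product over all cells c of the Young diagram. For λ = (7, 4, 3, 3, 1, 1), n = 19 boxes. Hook lengths by row (left-to-right, top-to-bottom): [12, 9, 8, 5, 3, 2, 1]; [8, 5, 4, 1]; [6, 3, 2]; [5, 2, 1]; [2]; [1]. Product of hooks = 2985984000. So f^λ = 19! / 2985984000 = 121645100408832000 / 2985984000 = 40738698.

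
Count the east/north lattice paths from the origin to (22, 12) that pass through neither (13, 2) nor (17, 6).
Number of paths = 495412536

Inclusion–exclusion. Total paths: C(34, 22) = 548354040. Through P₁: C(15, 13)·C(19, 9) = 9699690. Through P₂: C(23, 17)·C(11, 5) = 46637514. Since P₁ is strictly southwest of P₂, a monotone path through both must visit P₁ then P₂; paths through both = C(15, 13)·C(8, 4)·C(11, 5) = 3395700. Avoid both = 548354040 − 9699690 − 46637514 + 3395700 = 495412536.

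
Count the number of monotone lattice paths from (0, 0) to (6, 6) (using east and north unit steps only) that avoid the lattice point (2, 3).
Number of paths = 574

Total paths from (0, 0) to (6, 6): C(12, 6) = 924. Paths through (2, 3): (paths (0, 0) → (2, 3)) × (paths (2, 3) → (6, 6)) = C(5, 2) · C(7, 4) = 10 · 35 = 350. Avoidance count = 924 − 350 = 574.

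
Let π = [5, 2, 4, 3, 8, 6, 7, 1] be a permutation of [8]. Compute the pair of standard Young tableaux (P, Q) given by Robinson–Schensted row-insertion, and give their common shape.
P = [1, 3, 6, 7] / [2, 8] / [4] / [5];  Q = [1, 3, 5, 7] / [2, 6] / [4] / [8];  common shape = (4, 2, 1, 1)

Row-insert the values π_1, π_2, … into P one at a time, bumping the leftmost entry strictly greater than the inserted value down to the next row. The recording tableau Q records, in position (i, j), the step at which that cell was added to P.
  Insert 5 (step 1): P = [5];  Q = [1]
  Insert 2 (step 2): P = [2] / [5];  Q = [1] / [2]
  Insert 4 (step 3): P = [2, 4] / [5];  Q = [1, 3] / [2]
  Insert 3 (step 4): P = [2, 3] / [4] / [5];  Q = [1, 3] / [2] / [4]
  Insert 8 (step 5): P = [2, 3, 8] / [4] / [5];  Q = [1, 3, 5] / [2] / [4]
  Insert 6 (step 6): P = [2, 3, 6] / [4, 8] / [5];  Q = [1, 3, 5] / [2, 6] / [4]
  Insert 7 (step 7): P = [2, 3, 6, 7] / [4, 8] / [5];  Q = [1, 3, 5, 7] / [2, 6] / [4]
  Insert 1 (step 8): P = [1, 3, 6, 7] / [2, 8] / [4] / [5];  Q = [1, 3, 5, 7] / [2, 6] / [4] / [8]
Final shape: (4, 2, 1, 1).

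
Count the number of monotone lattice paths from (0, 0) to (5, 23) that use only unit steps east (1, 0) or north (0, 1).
Number of paths = 98280

A monotone lattice path from (0, 0) to (5, 23) consists of 5 east steps and 23 north steps in some order, so it is determined by which 5 of the 28 steps are east. The count is C(28, 5) = 98280.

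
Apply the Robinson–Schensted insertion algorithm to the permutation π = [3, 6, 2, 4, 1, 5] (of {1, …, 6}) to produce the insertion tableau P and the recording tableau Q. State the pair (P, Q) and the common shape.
P = [1, 4, 5] / [2, 6] / [3];  Q = [1, 2, 6] / [3, 4] / [5];  common shape = (3, 2, 1)

Row-insert the values π_1, π_2, … into P one at a time, bumping the leftmost entry strictly greater than the inserted value down to the next row. The recording tableau Q records, in position (i, j), the step at which that cell was added to P.
  Insert 3 (step 1): P = [3];  Q = [1]
  Insert 6 (step 2): P = [3, 6];  Q = [1, 2]
  Insert 2 (step 3): P = [2, 6] / [3];  Q = [1, 2] / [3]
  Insert 4 (step 4): P = [2, 4] / [3, 6];  Q = [1, 2] / [3, 4]
  Insert 1 (step 5): P = [1, 4] / [2, 6] / [3];  Q = [1, 2] / [3, 4] / [5]
  Insert 5 (step 6): P = [1, 4, 5] / [2, 6] / [3];  Q = [1, 2, 6] / [3, 4] / [5]
Final shape: (3, 2, 1).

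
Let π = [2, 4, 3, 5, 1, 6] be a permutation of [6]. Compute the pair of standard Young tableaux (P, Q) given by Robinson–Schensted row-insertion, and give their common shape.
P = [1, 3, 5, 6] / [2] / [4];  Q = [1, 2, 4, 6] / [3] / [5];  common shape = (4, 1, 1)

Row-insert the values π_1, π_2, … into P one at a time, bumping the leftmost entry strictly greater than the inserted value down to the next row. The recording tableau Q records, in position (i, j), the step at which that cell was added to P.
  Insert 2 (step 1): P = [2];  Q = [1]
  Insert 4 (step 2): P = [2, 4];  Q = [1, 2]
  Insert 3 (step 3): P = [2, 3] / [4];  Q = [1, 2] / [3]
  Insert 5 (step 4): P = [2, 3, 5] / [4];  Q = [1, 2, 4] / [3]
  Insert 1 (step 5): P = [1, 3, 5] / [2] / [4];  Q = [1, 2, 4] / [3] / [5]
  Insert 6 (step 6): P = [1, 3, 5, 6] / [2] / [4];  Q = [1, 2, 4, 6] / [3] / [5]
Final shape: (4, 1, 1).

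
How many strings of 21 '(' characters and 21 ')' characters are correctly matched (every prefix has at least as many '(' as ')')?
C_21 = 24466267020

These balanced parentheses are counted by the Catalan number C_n = (1/(n + 1)) · C(2n, n). For n = 21: C_21 = (1/22) · C(42, 21) = 538257874440/22 = 24466267020.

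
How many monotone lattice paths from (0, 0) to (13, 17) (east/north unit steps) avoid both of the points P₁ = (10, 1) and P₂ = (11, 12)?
Number of paths = 91358325

Inclusion–exclusion. Total paths: C(30, 13) = 119759850. Through P₁: C(11, 10)·C(19, 3) = 10659. Through P₂: C(23, 11)·C(7, 2) = 28393638. Since P₁ is strictly southwest of P₂, a monotone path through both must visit P₁ then P₂; paths through both = C(11, 10)·C(12, 1)·C(7, 2) = 2772. Avoid both = 119759850 − 10659 − 28393638 + 2772 = 91358325.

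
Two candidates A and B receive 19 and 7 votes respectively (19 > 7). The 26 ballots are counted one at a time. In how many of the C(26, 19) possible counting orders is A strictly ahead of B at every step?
Strict-lead orderings = 303600

Total orderings of the 26 votes with 19 for A: C(26, 19) = 657800. By the Bertrand ballot formula (Cycle Lemma / reflection principle), the number of orderings in which A is strictly ahead of B throughout is (p − q)/(p + q) · C(p + q, p) = (19 − 7)/(19 + 7) · 657800 = 303600.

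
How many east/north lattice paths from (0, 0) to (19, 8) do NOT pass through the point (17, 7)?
Number of paths = 1181763

Total paths from (0, 0) to (19, 8): C(27, 19) = 2220075. Paths through (17, 7): (paths (0, 0) → (17, 7)) × (paths (17, 7) → (19, 8)) = C(24, 17) · C(3, 2) = 346104 · 3 = 1038312. Avoidance count = 2220075 − 1038312 = 1181763.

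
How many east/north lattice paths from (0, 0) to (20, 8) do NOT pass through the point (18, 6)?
Number of paths = 2300529

Total paths from (0, 0) to (20, 8): C(28, 20) = 3108105. Paths through (18, 6): (paths (0, 0) → (18, 6)) × (paths (18, 6) → (20, 8)) = C(24, 18) · C(4, 2) = 134596 · 6 = 807576. Avoidance count = 3108105 − 807576 = 2300529.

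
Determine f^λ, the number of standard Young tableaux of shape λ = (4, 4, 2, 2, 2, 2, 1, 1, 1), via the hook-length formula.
# SYT of shape (4, 4, 2, 2, 2, 2, 1, 1, 1) = 5668650

Hook-length formula: f^λ = n! / Π hook(c), product over all cells c of the Young diagram. For λ = (4, 4, 2, 2, 2, 2, 1, 1, 1), n = 19 boxes. Hook lengths by row (left-to-right, top-to-bottom): [12, 8, 3, 2]; [11, 7, 2, 1]; [8, 4]; [7, 3]; [6, 2]; [5, 1]; [3]; [2]; [1]. Product of hooks = 21459271680. So f^λ = 19! / 21459271680 = 121645100408832000 / 21459271680 = 5668650.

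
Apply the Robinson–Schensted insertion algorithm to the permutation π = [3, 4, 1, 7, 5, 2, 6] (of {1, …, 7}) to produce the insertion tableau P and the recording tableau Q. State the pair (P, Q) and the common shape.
P = [1, 2, 5, 6] / [3, 4] / [7];  Q = [1, 2, 4, 7] / [3, 5] / [6];  common shape = (4, 2, 1)

Row-insert the values π_1, π_2, … into P one at a time, bumping the leftmost entry strictly greater than the inserted value down to the next row. The recording tableau Q records, in position (i, j), the step at which that cell was added to P.
  Insert 3 (step 1): P = [3];  Q = [1]
  Insert 4 (step 2): P = [3, 4];  Q = [1, 2]
  Insert 1 (step 3): P = [1, 4] / [3];  Q = [1, 2] / [3]
  Insert 7 (step 4): P = [1, 4, 7] / [3];  Q = [1, 2, 4] / [3]
  Insert 5 (step 5): P = [1, 4, 5] / [3, 7];  Q = [1, 2, 4] / [3, 5]
  Insert 2 (step 6): P = [1, 2, 5] / [3, 4] / [7];  Q = [1, 2, 4] / [3, 5] / [6]
  Insert 6 (step 7): P = [1, 2, 5, 6] / [3, 4] / [7];  Q = [1, 2, 4, 7] / [3, 5] / [6]
Final shape: (4, 2, 1).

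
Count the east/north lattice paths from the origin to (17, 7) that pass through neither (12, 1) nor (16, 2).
Number of paths = 339570

Inclusion–exclusion. Total paths: C(24, 17) = 346104. Through P₁: C(13, 12)·C(11, 5) = 6006. Through P₂: C(18, 16)·C(6, 1) = 918. Since P₁ is strictly southwest of P₂, a monotone path through both must visit P₁ then P₂; paths through both = C(13, 12)·C(5, 4)·C(6, 1) = 390. Avoid both = 346104 − 6006 − 918 + 390 = 339570.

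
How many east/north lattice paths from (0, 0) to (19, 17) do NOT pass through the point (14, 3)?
Number of paths = 8589589560

Total paths from (0, 0) to (19, 17): C(36, 19) = 8597496600. Paths through (14, 3): (paths (0, 0) → (14, 3)) × (paths (14, 3) → (19, 17)) = C(17, 14) · C(19, 5) = 680 · 11628 = 7907040. Avoidance count = 8597496600 − 7907040 = 8589589560.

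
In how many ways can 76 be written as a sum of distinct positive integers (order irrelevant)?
q(76) = 53250

A partition into distinct parts is a strictly decreasing sequence summing to n. The recurrence d(n, m) = d(n, m−1) + d(n−m, m−1) (use part m at most once) with q(n) = d(n, n) gives q(76) = 53250. (Euler's theorem: # distinct-part partitions = # odd-part partitions.)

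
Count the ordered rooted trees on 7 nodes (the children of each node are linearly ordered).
C_6 = 132

These ordered rooted trees are counted by the Catalan number C_n = (1/(n + 1)) · C(2n, n). For n = 6: C_6 = (1/7) · C(12, 6) = 924/7 = 132.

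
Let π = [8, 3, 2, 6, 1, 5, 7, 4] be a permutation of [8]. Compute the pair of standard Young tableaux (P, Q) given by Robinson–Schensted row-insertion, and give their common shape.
P = [1, 4, 7] / [2, 5] / [3, 6] / [8];  Q = [1, 4, 7] / [2, 6] / [3, 8] / [5];  common shape = (3, 2, 2, 1)

Row-insert the values π_1, π_2, … into P one at a time, bumping the leftmost entry strictly greater than the inserted value down to the next row. The recording tableau Q records, in position (i, j), the step at which that cell was added to P.
  Insert 8 (step 1): P = [8];  Q = [1]
  Insert 3 (step 2): P = [3] / [8];  Q = [1] / [2]
  Insert 2 (step 3): P = [2] / [3] / [8];  Q = [1] / [2] / [3]
  Insert 6 (step 4): P = [2, 6] / [3] / [8];  Q = [1, 4] / [2] / [3]
  Insert 1 (step 5): P = [1, 6] / [2] / [3] / [8];  Q = [1, 4] / [2] / [3] / [5]
  Insert 5 (step 6): P = [1, 5] / [2, 6] / [3] / [8];  Q = [1, 4] / [2, 6] / [3] / [5]
  Insert 7 (step 7): P = [1, 5, 7] / [2, 6] / [3] / [8];  Q = [1, 4, 7] / [2, 6] / [3] / [5]
  Insert 4 (step 8): P = [1, 4, 7] / [2, 5] / [3, 6] / [8];  Q = [1, 4, 7] / [2, 6] / [3, 8] / [5]
Final shape: (3, 2, 2, 1).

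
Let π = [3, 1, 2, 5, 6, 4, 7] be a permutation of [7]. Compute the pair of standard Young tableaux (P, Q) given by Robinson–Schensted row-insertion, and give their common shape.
P = [1, 2, 4, 6, 7] / [3, 5];  Q = [1, 3, 4, 5, 7] / [2, 6];  common shape = (5, 2)

Row-insert the values π_1, π_2, … into P one at a time, bumping the leftmost entry strictly greater than the inserted value down to the next row. The recording tableau Q records, in position (i, j), the step at which that cell was added to P.
  Insert 3 (step 1): P = [3];  Q = [1]
  Insert 1 (step 2): P = [1] / [3];  Q = [1] / [2]
  Insert 2 (step 3): P = [1, 2] / [3];  Q = [1, 3] / [2]
  Insert 5 (step 4): P = [1, 2, 5] / [3];  Q = [1, 3, 4] / [2]
  Insert 6 (step 5): P = [1, 2, 5, 6] / [3];  Q = [1, 3, 4, 5] / [2]
  Insert 4 (step 6): P = [1, 2, 4, 6] / [3, 5];  Q = [1, 3, 4, 5] / [2, 6]
  Insert 7 (step 7): P = [1, 2, 4, 6, 7] / [3, 5];  Q = [1, 3, 4, 5, 7] / [2, 6]
Final shape: (5, 2).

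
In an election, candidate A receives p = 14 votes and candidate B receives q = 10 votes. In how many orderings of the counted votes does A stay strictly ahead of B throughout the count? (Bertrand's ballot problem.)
Strict-lead orderings = 326876

Total orderings of the 24 votes with 14 for A: C(24, 14) = 1961256. By the Bertrand ballot formula (Cycle Lemma / reflection principle), the number of orderings in which A is strictly ahead of B throughout is (p − q)/(p + q) · C(p + q, p) = (14 − 10)/(14 + 10) · 1961256 = 326876.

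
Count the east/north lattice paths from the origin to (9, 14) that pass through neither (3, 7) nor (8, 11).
Number of paths = 369422

Inclusion–exclusion. Total paths: C(23, 9) = 817190. Through P₁: C(10, 3)·C(13, 6) = 205920. Through P₂: C(19, 8)·C(4, 1) = 302328. Since P₁ is strictly southwest of P₂, a monotone path through both must visit P₁ then P₂; paths through both = C(10, 3)·C(9, 5)·C(4, 1) = 60480. Avoid both = 817190 − 205920 − 302328 + 60480 = 369422.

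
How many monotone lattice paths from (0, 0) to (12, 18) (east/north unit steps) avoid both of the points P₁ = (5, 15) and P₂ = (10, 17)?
Number of paths = 60300642

Inclusion–exclusion. Total paths: C(30, 12) = 86493225. Through P₁: C(20, 5)·C(10, 7) = 1860480. Through P₂: C(27, 10)·C(3, 2) = 25308855. Since P₁ is strictly southwest of P₂, a monotone path through both must visit P₁ then P₂; paths through both = C(20, 5)·C(7, 5)·C(3, 2) = 976752. Avoid both = 86493225 − 1860480 − 25308855 + 976752 = 60300642.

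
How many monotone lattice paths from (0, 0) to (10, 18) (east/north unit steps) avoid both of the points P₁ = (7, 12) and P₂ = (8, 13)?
Number of paths = 6733524

Inclusion–exclusion. Total paths: C(28, 10) = 13123110. Through P₁: C(19, 7)·C(9, 3) = 4232592. Through P₂: C(21, 8)·C(7, 2) = 4273290. Since P₁ is strictly southwest of P₂, a monotone path through both must visit P₁ then P₂; paths through both = C(19, 7)·C(2, 1)·C(7, 2) = 2116296. Avoid both = 13123110 − 4232592 − 4273290 + 2116296 = 6733524.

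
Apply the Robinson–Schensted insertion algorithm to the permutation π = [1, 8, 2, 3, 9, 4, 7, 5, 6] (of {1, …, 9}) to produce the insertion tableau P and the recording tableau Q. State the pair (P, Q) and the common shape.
P = [1, 2, 3, 4, 5, 6] / [7, 9] / [8];  Q = [1, 2, 4, 5, 7, 9] / [3, 6] / [8];  common shape = (6, 2, 1)

Row-insert the values π_1, π_2, … into P one at a time, bumping the leftmost entry strictly greater than the inserted value down to the next row. The recording tableau Q records, in position (i, j), the step at which that cell was added to P.
  Insert 1 (step 1): P = [1];  Q = [1]
  Insert 8 (step 2): P = [1, 8];  Q = [1, 2]
  Insert 2 (step 3): P = [1, 2] / [8];  Q = [1, 2] / [3]
  Insert 3 (step 4): P = [1, 2, 3] / [8];  Q = [1, 2, 4] / [3]
  Insert 9 (step 5): P = [1, 2, 3, 9] / [8];  Q = [1, 2, 4, 5] / [3]
  Insert 4 (step 6): P = [1, 2, 3, 4] / [8, 9];  Q = [1, 2, 4, 5] / [3, 6]
  Insert 7 (step 7): P = [1, 2, 3, 4, 7] / [8, 9];  Q = [1, 2, 4, 5, 7] / [3, 6]
  Insert 5 (step 8): P = [1, 2, 3, 4, 5] / [7, 9] / [8];  Q = [1, 2, 4, 5, 7] / [3, 6] / [8]
  Insert 6 (step 9): P = [1, 2, 3, 4, 5, 6] / [7, 9] / [8];  Q = [1, 2, 4, 5, 7, 9] / [3, 6] / [8]
Final shape: (6, 2, 1).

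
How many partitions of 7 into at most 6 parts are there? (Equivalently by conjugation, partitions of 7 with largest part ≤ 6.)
p(7, parts ≤ 6) = 14

Partitions of 7 with all parts ≤ 6: 6+1, 5+2, 5+1+1, 4+3, 4+2+1, 4+1+1+1, 3+3+1, 3+2+2, 3+2+1+1, 3+1+1+1+1, 2+2+2+1, 2+2+1+1+1, 2+1+1+1+1+1, 1+1+1+1+1+1+1. Count = 14.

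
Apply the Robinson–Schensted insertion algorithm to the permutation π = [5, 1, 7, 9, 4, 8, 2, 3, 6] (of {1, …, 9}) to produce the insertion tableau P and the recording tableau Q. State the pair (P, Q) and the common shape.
P = [1, 2, 3, 6] / [4, 7, 8] / [5, 9];  Q = [1, 3, 4, 9] / [2, 5, 6] / [7, 8];  common shape = (4, 3, 2)

Row-insert the values π_1, π_2, … into P one at a time, bumping the leftmost entry strictly greater than the inserted value down to the next row. The recording tableau Q records, in position (i, j), the step at which that cell was added to P.
  Insert 5 (step 1): P = [5];  Q = [1]
  Insert 1 (step 2): P = [1] / [5];  Q = [1] / [2]
  Insert 7 (step 3): P = [1, 7] / [5];  Q = [1, 3] / [2]
  Insert 9 (step 4): P = [1, 7, 9] / [5];  Q = [1, 3, 4] / [2]
  Insert 4 (step 5): P = [1, 4, 9] / [5, 7];  Q = [1, 3, 4] / [2, 5]
  Insert 8 (step 6): P = [1, 4, 8] / [5, 7, 9];  Q = [1, 3, 4] / [2, 5, 6]
  Insert 2 (step 7): P = [1, 2, 8] / [4, 7, 9] / [5];  Q = [1, 3, 4] / [2, 5, 6] / [7]
  Insert 3 (step 8): P = [1, 2, 3] / [4, 7, 8] / [5, 9];  Q = [1, 3, 4] / [2, 5, 6] / [7, 8]
  Insert 6 (step 9): P = [1, 2, 3, 6] / [4, 7, 8] / [5, 9];  Q = [1, 3, 4, 9] / [2, 5, 6] / [7, 8]
Final shape: (4, 3, 2).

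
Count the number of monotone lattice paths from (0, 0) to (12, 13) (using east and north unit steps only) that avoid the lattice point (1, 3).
Number of paths = 3789436

Total paths from (0, 0) to (12, 13): C(25, 12) = 5200300. Paths through (1, 3): (paths (0, 0) → (1, 3)) × (paths (1, 3) → (12, 13)) = C(4, 1) · C(21, 11) = 4 · 352716 = 1410864. Avoidance count = 5200300 − 1410864 = 3789436.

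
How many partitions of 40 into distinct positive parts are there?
q(40) = 1113

A partition into distinct parts is a strictly decreasing sequence summing to n. The recurrence d(n, m) = d(n, m−1) + d(n−m, m−1) (use part m at most once) with q(n) = d(n, n) gives q(40) = 1113. (Euler's theorem: # distinct-part partitions = # odd-part partitions.)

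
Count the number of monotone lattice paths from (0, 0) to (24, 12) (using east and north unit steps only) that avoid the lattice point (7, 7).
Number of paths = 1161299412

Total paths from (0, 0) to (24, 12): C(36, 24) = 1251677700. Paths through (7, 7): (paths (0, 0) → (7, 7)) × (paths (7, 7) → (24, 12)) = C(14, 7) · C(22, 17) = 3432 · 26334 = 90378288. Avoidance count = 1251677700 − 90378288 = 1161299412.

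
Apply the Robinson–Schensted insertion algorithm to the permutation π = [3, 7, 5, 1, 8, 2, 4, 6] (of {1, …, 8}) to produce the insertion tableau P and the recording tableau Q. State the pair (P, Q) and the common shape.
P = [1, 2, 4, 6] / [3, 5, 8] / [7];  Q = [1, 2, 5, 8] / [3, 6, 7] / [4];  common shape = (4, 3, 1)

Row-insert the values π_1, π_2, … into P one at a time, bumping the leftmost entry strictly greater than the inserted value down to the next row. The recording tableau Q records, in position (i, j), the step at which that cell was added to P.
  Insert 3 (step 1): P = [3];  Q = [1]
  Insert 7 (step 2): P = [3, 7];  Q = [1, 2]
  Insert 5 (step 3): P = [3, 5] / [7];  Q = [1, 2] / [3]
  Insert 1 (step 4): P = [1, 5] / [3] / [7];  Q = [1, 2] / [3] / [4]
  Insert 8 (step 5): P = [1, 5, 8] / [3] / [7];  Q = [1, 2, 5] / [3] / [4]
  Insert 2 (step 6): P = [1, 2, 8] / [3, 5] / [7];  Q = [1, 2, 5] / [3, 6] / [4]
  Insert 4 (step 7): P = [1, 2, 4] / [3, 5, 8] / [7];  Q = [1, 2, 5] / [3, 6, 7] / [4]
  Insert 6 (step 8): P = [1, 2, 4, 6] / [3, 5, 8] / [7];  Q = [1, 2, 5, 8] / [3, 6, 7] / [4]
Final shape: (4, 3, 1).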